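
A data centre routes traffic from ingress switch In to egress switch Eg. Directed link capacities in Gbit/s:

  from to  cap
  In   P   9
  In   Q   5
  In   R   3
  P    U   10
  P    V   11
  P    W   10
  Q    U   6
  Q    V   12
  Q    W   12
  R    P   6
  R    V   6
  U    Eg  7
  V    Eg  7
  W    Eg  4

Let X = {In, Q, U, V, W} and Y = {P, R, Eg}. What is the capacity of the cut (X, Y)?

Edges leaving {In, Q, U, V, W}: In→P (9), In→R (3), U→Eg (7), V→Eg (7), W→Eg (4).
Cut capacity = 9 + 3 + 7 + 7 + 4 = 30.

30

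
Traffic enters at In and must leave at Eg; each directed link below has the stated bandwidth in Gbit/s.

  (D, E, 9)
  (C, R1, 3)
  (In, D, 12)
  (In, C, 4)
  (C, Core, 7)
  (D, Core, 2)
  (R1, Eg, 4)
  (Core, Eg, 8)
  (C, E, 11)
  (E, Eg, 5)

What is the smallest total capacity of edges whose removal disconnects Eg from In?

11

Augment In→C→E→Eg: bottleneck 4, flow now 4.
Augment In→D→E→Eg: bottleneck 1, flow now 5.
Augment In→D→Core→Eg: bottleneck 2, flow now 7.
Augment In→D→E→C→R1→Eg: bottleneck 3, flow now 10. (uses reverse residual edge)
Augment In→D→E→C→Core→Eg: bottleneck 1, flow now 11. (uses reverse residual edge)
No augmenting path remains; maximum flow = 11.
By max-flow min-cut, the minimum cut capacity equals the max flow.
In the residual graph, reachable from In: {In, D, E}.
Min-cut edges: In→C (4), D→Core (2), E→Eg (5); capacity 4 + 2 + 5 = 11.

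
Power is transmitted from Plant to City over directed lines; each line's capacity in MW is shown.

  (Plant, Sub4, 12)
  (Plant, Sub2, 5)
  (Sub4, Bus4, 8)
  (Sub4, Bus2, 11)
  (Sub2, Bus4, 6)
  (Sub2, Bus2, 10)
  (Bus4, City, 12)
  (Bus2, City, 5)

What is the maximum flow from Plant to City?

17

Augment Plant→Sub4→Bus4→City: bottleneck 8, flow now 8.
Augment Plant→Sub4→Bus2→City: bottleneck 4, flow now 12.
Augment Plant→Sub2→Bus4→City: bottleneck 4, flow now 16.
Augment Plant→Sub2→Bus2→City: bottleneck 1, flow now 17.
No augmenting path remains; maximum flow = 17.
In the residual graph, reachable from Plant: {Plant}.
Min-cut edges: Plant→Sub4 (12), Plant→Sub2 (5); capacity 12 + 5 = 17.
This cut is saturated, so no flow can exceed 17.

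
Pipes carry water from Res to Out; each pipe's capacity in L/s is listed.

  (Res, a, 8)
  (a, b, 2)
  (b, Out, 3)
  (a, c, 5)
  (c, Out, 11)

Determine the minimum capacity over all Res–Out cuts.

7

Augment Res→a→b→Out: bottleneck 2, flow now 2.
Augment Res→a→c→Out: bottleneck 5, flow now 7.
No augmenting path remains; maximum flow = 7.
By max-flow min-cut, the minimum cut capacity equals the max flow.
In the residual graph, reachable from Res: {Res, a}.
Min-cut edges: a→b (2), a→c (5); capacity 2 + 5 = 7.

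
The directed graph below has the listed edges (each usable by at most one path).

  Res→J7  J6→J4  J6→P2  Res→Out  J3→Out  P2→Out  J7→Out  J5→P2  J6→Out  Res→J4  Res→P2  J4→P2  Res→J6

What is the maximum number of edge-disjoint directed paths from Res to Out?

4

Assign every edge capacity 1; by Menger, the answer equals the max flow.
Path Res→Out (+1); total 1.
Path Res→J6→Out (+1); total 2.
Path Res→P2→Out (+1); total 3.
Path Res→J7→Out (+1); total 4.
No residual Res→Out path; max flow = 4.
Certifying cut of size 4: {P2→Out, Res→J6, Res→J7, Res→Out}.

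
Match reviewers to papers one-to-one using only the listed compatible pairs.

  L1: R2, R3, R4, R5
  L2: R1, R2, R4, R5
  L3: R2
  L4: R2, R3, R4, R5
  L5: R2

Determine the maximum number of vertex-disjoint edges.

Unit-capacity flow: source→left, listed edges, right→sink; max matching = max flow.
Augmenting path L1→R2 (+1); matched 1.
Augmenting path L2→R1 (+1); matched 2.
Augmenting path L4→R3 (+1); matched 3.
Augmenting path L3→R2→L1→R4 (+1); matched 4.
No augmenting path remains; maximum matching = 4.
König certificate: {L1, L2, L4, R2} is a vertex cover of size 4 (every listed pair touches it), so no matching can be larger.

4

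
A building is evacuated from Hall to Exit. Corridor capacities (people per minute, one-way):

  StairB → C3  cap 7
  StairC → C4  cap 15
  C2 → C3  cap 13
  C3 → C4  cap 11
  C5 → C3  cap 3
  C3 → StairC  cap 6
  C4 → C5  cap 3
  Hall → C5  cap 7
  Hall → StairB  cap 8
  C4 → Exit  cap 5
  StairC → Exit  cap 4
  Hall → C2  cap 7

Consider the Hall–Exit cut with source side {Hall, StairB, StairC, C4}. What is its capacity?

33

Edges leaving {Hall, StairB, StairC, C4}: Hall→C5 (7), Hall→C2 (7), StairB→C3 (7), StairC→Exit (4), C4→C5 (3), C4→Exit (5).
Cut capacity = 7 + 7 + 7 + 4 + 3 + 5 = 33.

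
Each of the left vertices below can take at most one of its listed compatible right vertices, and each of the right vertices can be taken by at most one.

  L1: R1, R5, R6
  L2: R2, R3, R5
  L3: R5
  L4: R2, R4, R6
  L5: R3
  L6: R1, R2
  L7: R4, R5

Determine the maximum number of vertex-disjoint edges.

6

Unit-capacity flow: source→left, listed edges, right→sink; max matching = max flow.
Augmenting path L1→R1 (+1); matched 1.
Augmenting path L2→R2 (+1); matched 2.
Augmenting path L3→R5 (+1); matched 3.
Augmenting path L4→R4 (+1); matched 4.
Augmenting path L5→R3 (+1); matched 5.
Augmenting path L6→R1→L1→R6 (+1); matched 6.
No augmenting path remains; maximum matching = 6.
König certificate: {R1, R2, R3, R4, R5, R6} is a vertex cover of size 6 (every listed pair touches it), so no matching can be larger.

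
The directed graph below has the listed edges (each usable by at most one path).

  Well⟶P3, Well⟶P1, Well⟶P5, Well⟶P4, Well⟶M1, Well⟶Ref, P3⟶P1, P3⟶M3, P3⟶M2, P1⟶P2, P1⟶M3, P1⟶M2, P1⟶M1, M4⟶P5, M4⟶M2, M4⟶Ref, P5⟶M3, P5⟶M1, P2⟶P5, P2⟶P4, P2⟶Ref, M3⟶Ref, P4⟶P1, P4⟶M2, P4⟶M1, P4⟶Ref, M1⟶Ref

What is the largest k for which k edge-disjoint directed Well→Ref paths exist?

Assign every edge capacity 1; by Menger, the answer equals the max flow.
Path Well→Ref (+1); total 1.
Path Well→P4→Ref (+1); total 2.
Path Well→M1→Ref (+1); total 3.
Path Well→P3→M3→Ref (+1); total 4.
Path Well→P1→P2→Ref (+1); total 5.
No residual Well→Ref path; max flow = 5.
Certifying cut of size 5: {M1→Ref, M3→Ref, P1→P2, Well→P4, Well→Ref}.

5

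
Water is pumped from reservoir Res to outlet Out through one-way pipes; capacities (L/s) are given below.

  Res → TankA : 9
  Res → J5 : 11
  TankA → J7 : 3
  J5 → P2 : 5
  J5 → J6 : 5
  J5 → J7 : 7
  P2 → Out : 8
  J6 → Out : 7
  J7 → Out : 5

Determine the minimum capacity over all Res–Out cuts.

14

Augment Res→TankA→J7→Out: bottleneck 3, flow now 3.
Augment Res→J5→P2→Out: bottleneck 5, flow now 8.
Augment Res→J5→J6→Out: bottleneck 5, flow now 13.
Augment Res→J5→J7→Out: bottleneck 1, flow now 14.
No augmenting path remains; maximum flow = 14.
By max-flow min-cut, the minimum cut capacity equals the max flow.
In the residual graph, reachable from Res: {Res, TankA}.
Min-cut edges: Res→J5 (11), TankA→J7 (3); capacity 11 + 3 = 14.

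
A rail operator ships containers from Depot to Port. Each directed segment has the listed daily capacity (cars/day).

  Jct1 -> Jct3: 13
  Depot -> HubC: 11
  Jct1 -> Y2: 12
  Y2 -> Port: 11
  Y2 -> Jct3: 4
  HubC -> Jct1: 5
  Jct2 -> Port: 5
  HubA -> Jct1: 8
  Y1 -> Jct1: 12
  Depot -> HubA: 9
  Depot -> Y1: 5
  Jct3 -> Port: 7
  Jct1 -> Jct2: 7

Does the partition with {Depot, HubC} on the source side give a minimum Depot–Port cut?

No — its capacity is 19, but the minimum cut has capacity 18.

Given cut capacity: 5 + 9 + 5 = 19.
Augment Depot→HubC→Jct1→Jct3→Port: bottleneck 5, flow now 5.
Augment Depot→Y1→Jct1→Jct3→Port: bottleneck 2, flow now 7.
Augment Depot→Y1→Jct1→Jct2→Port: bottleneck 3, flow now 10.
Augment Depot→HubA→Jct1→Jct2→Port: bottleneck 2, flow now 12.
Augment Depot→HubA→Jct1→Y2→Port: bottleneck 6, flow now 18.
No augmenting path remains; maximum flow = 18.
In the residual graph, reachable from Depot: {Depot, HubC, HubA}.
Min-cut edges: Depot→Y1 (5), HubC→Jct1 (5), HubA→Jct1 (8); capacity 5 + 5 + 8 = 18.
Cut capacity 19 exceeds the max flow 18, so it is not minimum.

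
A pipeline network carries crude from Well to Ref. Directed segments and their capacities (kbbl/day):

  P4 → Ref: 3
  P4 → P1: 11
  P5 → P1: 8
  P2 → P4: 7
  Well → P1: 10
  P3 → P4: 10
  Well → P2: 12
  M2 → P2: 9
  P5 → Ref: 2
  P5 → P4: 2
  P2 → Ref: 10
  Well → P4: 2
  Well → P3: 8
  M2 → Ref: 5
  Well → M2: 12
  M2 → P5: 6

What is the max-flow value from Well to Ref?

20

Augment Well→M2→Ref: bottleneck 5, flow now 5.
Augment Well→P2→Ref: bottleneck 10, flow now 15.
Augment Well→P4→Ref: bottleneck 2, flow now 17.
Augment Well→M2→P5→Ref: bottleneck 2, flow now 19.
Augment Well→P2→P4→Ref: bottleneck 1, flow now 20.
No augmenting path remains; maximum flow = 20.
In the residual graph, reachable from Well: {Well, M2, P2, P5, P3, P4, P1}.
Min-cut edges: M2→Ref (5), P2→Ref (10), P5→Ref (2), P4→Ref (3); capacity 5 + 10 + 2 + 3 = 20.
This cut is saturated, so no flow can exceed 20.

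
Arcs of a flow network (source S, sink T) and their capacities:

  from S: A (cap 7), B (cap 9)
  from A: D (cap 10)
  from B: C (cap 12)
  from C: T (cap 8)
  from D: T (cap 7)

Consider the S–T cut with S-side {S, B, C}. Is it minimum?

Given cut capacity: 7 + 8 = 15.
Augment S→A→D→T: bottleneck 7, flow now 7.
Augment S→B→C→T: bottleneck 8, flow now 15.
No augmenting path remains; maximum flow = 15.
Cut capacity 15 equals the max flow, so it is a minimum cut.

Yes — it is a minimum cut (capacity 15).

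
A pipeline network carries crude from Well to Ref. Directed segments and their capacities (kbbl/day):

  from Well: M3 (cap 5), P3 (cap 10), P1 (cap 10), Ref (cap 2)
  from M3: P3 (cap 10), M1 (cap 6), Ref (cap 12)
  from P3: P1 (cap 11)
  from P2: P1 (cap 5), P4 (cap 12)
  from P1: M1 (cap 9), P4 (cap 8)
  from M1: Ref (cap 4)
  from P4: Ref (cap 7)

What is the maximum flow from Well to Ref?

18

Augment Well→Ref: bottleneck 2, flow now 2.
Augment Well→M3→Ref: bottleneck 5, flow now 7.
Augment Well→P1→M1→Ref: bottleneck 4, flow now 11.
Augment Well→P1→P4→Ref: bottleneck 6, flow now 17.
Augment Well→P3→P1→P4→Ref: bottleneck 1, flow now 18.
No augmenting path remains; maximum flow = 18.
In the residual graph, reachable from Well: {Well, P3, P1, M1, P4}.
Min-cut edges: Well→M3 (5), Well→Ref (2), M1→Ref (4), P4→Ref (7); capacity 5 + 2 + 4 + 7 = 18.
This cut is saturated, so no flow can exceed 18.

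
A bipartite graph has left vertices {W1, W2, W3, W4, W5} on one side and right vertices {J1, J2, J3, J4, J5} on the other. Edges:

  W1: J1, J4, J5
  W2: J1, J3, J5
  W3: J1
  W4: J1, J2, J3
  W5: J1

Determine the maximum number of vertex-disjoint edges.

4

Unit-capacity flow: source→left, listed edges, right→sink; max matching = max flow.
Augmenting path W1→J1 (+1); matched 1.
Augmenting path W2→J3 (+1); matched 2.
Augmenting path W4→J2 (+1); matched 3.
Augmenting path W3→J1→W1→J4 (+1); matched 4.
No augmenting path remains; maximum matching = 4.
König certificate: {W1, W2, W4, J1} is a vertex cover of size 4 (every listed pair touches it), so no matching can be larger.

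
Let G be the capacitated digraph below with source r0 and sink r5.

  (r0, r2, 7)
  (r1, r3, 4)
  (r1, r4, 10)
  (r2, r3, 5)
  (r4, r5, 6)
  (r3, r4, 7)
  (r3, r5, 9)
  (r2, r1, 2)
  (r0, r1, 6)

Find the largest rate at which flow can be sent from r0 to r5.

13

Augment r0→r1→r3→r5: bottleneck 4, flow now 4.
Augment r0→r1→r4→r5: bottleneck 2, flow now 6.
Augment r0→r2→r3→r5: bottleneck 5, flow now 11.
Augment r0→r2→r1→r4→r5: bottleneck 2, flow now 13.
No augmenting path remains; maximum flow = 13.
In the residual graph, reachable from r0: {r0}.
Min-cut edges: r0→r1 (6), r0→r2 (7); capacity 6 + 7 = 13.
This cut is saturated, so no flow can exceed 13.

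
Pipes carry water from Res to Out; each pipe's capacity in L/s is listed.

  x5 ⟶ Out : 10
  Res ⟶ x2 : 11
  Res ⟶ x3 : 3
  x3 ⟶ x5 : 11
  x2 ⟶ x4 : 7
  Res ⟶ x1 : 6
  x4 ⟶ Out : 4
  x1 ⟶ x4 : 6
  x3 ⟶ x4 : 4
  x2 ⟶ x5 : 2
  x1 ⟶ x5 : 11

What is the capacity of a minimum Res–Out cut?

Augment Res→x1→x4→Out: bottleneck 4, flow now 4.
Augment Res→x1→x5→Out: bottleneck 2, flow now 6.
Augment Res→x2→x5→Out: bottleneck 2, flow now 8.
Augment Res→x3→x5→Out: bottleneck 3, flow now 11.
Augment Res→x2→x4→x1→x5→Out: bottleneck 3, flow now 14. (uses reverse residual edge)
No augmenting path remains; maximum flow = 14.
By max-flow min-cut, the minimum cut capacity equals the max flow.
In the residual graph, reachable from Res: {Res, x1, x2, x3, x4, x5}.
Min-cut edges: x4→Out (4), x5→Out (10); capacity 4 + 10 = 14.

14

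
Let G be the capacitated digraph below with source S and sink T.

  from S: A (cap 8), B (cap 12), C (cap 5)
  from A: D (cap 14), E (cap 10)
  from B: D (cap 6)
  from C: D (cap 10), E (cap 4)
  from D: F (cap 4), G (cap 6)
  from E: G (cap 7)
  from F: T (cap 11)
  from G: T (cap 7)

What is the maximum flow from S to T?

11

Augment S→A→D→F→T: bottleneck 4, flow now 4.
Augment S→A→D→G→T: bottleneck 4, flow now 8.
Augment S→B→D→G→T: bottleneck 2, flow now 10.
Augment S→C→E→G→T: bottleneck 1, flow now 11.
No augmenting path remains; maximum flow = 11.
In the residual graph, reachable from S: {S, A, B, C, D, E, G}.
Min-cut edges: D→F (4), G→T (7); capacity 4 + 7 = 11.
This cut is saturated, so no flow can exceed 11.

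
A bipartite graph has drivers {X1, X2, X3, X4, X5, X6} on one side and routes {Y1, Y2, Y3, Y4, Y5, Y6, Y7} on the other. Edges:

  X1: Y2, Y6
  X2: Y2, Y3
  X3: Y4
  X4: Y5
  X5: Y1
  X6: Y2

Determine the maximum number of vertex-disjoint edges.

6

Unit-capacity flow: source→left, listed edges, right→sink; max matching = max flow.
Augmenting path X1→Y2 (+1); matched 1.
Augmenting path X2→Y3 (+1); matched 2.
Augmenting path X3→Y4 (+1); matched 3.
Augmenting path X4→Y5 (+1); matched 4.
Augmenting path X5→Y1 (+1); matched 5.
Augmenting path X6→Y2→X1→Y6 (+1); matched 6.
No augmenting path remains; maximum matching = 6.
König certificate: {X1, X2, X3, X4, X5, X6} is a vertex cover of size 6 (every listed pair touches it), so no matching can be larger.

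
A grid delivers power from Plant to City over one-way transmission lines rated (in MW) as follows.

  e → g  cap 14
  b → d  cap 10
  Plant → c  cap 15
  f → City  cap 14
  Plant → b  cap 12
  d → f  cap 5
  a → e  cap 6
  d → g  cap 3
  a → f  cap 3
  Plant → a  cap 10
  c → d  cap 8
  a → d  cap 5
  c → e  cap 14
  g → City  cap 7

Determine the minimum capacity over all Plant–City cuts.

Augment Plant→a→f→City: bottleneck 3, flow now 3.
Augment Plant→a→d→f→City: bottleneck 5, flow now 8.
Augment Plant→a→e→g→City: bottleneck 2, flow now 10.
Augment Plant→b→d→g→City: bottleneck 3, flow now 13.
Augment Plant→c→e→g→City: bottleneck 2, flow now 15.
No augmenting path remains; maximum flow = 15.
By max-flow min-cut, the minimum cut capacity equals the max flow.
In the residual graph, reachable from Plant: {Plant, a, b, c, d, e, g}.
Min-cut edges: a→f (3), d→f (5), g→City (7); capacity 3 + 5 + 7 = 15.

15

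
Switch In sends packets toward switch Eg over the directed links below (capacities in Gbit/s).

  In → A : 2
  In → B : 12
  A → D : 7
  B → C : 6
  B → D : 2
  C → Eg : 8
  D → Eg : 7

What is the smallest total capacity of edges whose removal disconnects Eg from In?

10

Augment In→A→D→Eg: bottleneck 2, flow now 2.
Augment In→B→C→Eg: bottleneck 6, flow now 8.
Augment In→B→D→Eg: bottleneck 2, flow now 10.
No augmenting path remains; maximum flow = 10.
By max-flow min-cut, the minimum cut capacity equals the max flow.
In the residual graph, reachable from In: {In, B}.
Min-cut edges: In→A (2), B→C (6), B→D (2); capacity 2 + 6 + 2 = 10.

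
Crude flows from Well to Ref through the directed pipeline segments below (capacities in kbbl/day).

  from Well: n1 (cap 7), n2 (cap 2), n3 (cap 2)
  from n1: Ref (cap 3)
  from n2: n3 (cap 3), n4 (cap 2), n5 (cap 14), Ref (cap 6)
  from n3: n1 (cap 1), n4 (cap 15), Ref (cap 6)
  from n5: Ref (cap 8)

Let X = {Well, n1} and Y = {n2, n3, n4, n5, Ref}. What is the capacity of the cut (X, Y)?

Edges leaving {Well, n1}: Well→n2 (2), Well→n3 (2), n1→Ref (3).
Cut capacity = 2 + 2 + 3 = 7.

7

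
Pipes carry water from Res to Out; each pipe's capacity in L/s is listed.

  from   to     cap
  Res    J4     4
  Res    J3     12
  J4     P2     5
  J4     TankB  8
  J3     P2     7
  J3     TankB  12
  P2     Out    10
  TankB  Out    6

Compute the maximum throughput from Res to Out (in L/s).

Augment Res→J4→P2→Out: bottleneck 4, flow now 4.
Augment Res→J3→P2→Out: bottleneck 6, flow now 10.
Augment Res→J3→TankB→Out: bottleneck 6, flow now 16.
No augmenting path remains; maximum flow = 16.
In the residual graph, reachable from Res: {Res}.
Min-cut edges: Res→J4 (4), Res→J3 (12); capacity 4 + 12 = 16.
This cut is saturated, so no flow can exceed 16.

16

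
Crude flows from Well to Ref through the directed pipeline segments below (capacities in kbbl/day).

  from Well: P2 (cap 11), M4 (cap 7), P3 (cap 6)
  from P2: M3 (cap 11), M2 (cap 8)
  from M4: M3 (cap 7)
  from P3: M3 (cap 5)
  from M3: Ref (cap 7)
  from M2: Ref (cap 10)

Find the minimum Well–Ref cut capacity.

Augment Well→P2→M3→Ref: bottleneck 7, flow now 7.
Augment Well→P2→M2→Ref: bottleneck 4, flow now 11.
Augment Well→M4→M3→P2→M2→Ref: bottleneck 4, flow now 15. (uses reverse residual edge)
No augmenting path remains; maximum flow = 15.
By max-flow min-cut, the minimum cut capacity equals the max flow.
In the residual graph, reachable from Well: {Well, P2, M4, P3, M3}.
Min-cut edges: P2→M2 (8), M3→Ref (7); capacity 8 + 7 = 15.

15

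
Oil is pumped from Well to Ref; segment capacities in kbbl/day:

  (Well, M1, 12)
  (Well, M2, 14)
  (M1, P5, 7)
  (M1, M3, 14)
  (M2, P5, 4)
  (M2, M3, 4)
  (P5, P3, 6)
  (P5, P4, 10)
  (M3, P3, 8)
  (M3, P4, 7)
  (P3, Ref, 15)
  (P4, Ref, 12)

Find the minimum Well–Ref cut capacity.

20

Augment Well→M1→P5→P3→Ref: bottleneck 6, flow now 6.
Augment Well→M1→P5→P4→Ref: bottleneck 1, flow now 7.
Augment Well→M1→M3→P3→Ref: bottleneck 5, flow now 12.
Augment Well→M2→P5→P4→Ref: bottleneck 4, flow now 16.
Augment Well→M2→M3→P3→Ref: bottleneck 3, flow now 19.
Augment Well→M2→M3→P4→Ref: bottleneck 1, flow now 20.
No augmenting path remains; maximum flow = 20.
By max-flow min-cut, the minimum cut capacity equals the max flow.
In the residual graph, reachable from Well: {Well, M2}.
Min-cut edges: Well→M1 (12), M2→P5 (4), M2→M3 (4); capacity 12 + 4 + 4 = 20.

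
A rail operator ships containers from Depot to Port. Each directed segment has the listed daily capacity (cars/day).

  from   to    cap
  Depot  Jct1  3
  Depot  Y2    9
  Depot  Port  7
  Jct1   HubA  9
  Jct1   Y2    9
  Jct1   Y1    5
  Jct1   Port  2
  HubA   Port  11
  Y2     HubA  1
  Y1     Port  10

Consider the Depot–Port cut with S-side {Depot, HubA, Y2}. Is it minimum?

No — its capacity is 21, but the minimum cut has capacity 11.

Given cut capacity: 3 + 7 + 11 = 21.
Augment Depot→Port: bottleneck 7, flow now 7.
Augment Depot→Jct1→Port: bottleneck 2, flow now 9.
Augment Depot→Jct1→HubA→Port: bottleneck 1, flow now 10.
Augment Depot→Y2→HubA→Port: bottleneck 1, flow now 11.
No augmenting path remains; maximum flow = 11.
In the residual graph, reachable from Depot: {Depot, Y2}.
Min-cut edges: Depot→Jct1 (3), Depot→Port (7), Y2→HubA (1); capacity 3 + 7 + 1 = 11.
Cut capacity 21 exceeds the max flow 11, so it is not minimum.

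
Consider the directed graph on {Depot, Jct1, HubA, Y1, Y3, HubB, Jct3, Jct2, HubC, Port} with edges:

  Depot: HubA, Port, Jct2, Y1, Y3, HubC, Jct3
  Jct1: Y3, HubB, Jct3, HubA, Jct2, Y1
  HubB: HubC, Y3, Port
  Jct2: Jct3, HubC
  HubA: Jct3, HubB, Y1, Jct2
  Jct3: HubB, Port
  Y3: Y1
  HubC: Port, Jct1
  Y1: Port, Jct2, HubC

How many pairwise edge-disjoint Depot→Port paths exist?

Assign every edge capacity 1; by Menger, the answer equals the max flow.
Path Depot→Port (+1); total 1.
Path Depot→Y1→Port (+1); total 2.
Path Depot→Jct3→Port (+1); total 3.
Path Depot→HubC→Port (+1); total 4.
Path Depot→HubA→HubB→Port (+1); total 5.
No residual Depot→Port path; max flow = 5.
Certifying cut of size 5: {Depot→Port, HubB→Port, HubC→Port, Jct3→Port, Y1→Port}.

5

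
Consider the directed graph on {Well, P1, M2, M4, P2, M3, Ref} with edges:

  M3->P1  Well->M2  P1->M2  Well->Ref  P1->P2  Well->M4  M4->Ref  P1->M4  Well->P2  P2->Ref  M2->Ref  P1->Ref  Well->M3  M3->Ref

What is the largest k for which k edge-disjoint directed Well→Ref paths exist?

Assign every edge capacity 1; by Menger, the answer equals the max flow.
Path Well→Ref (+1); total 1.
Path Well→M2→Ref (+1); total 2.
Path Well→M4→Ref (+1); total 3.
Path Well→P2→Ref (+1); total 4.
Path Well→M3→Ref (+1); total 5.
No residual Well→Ref path; max flow = 5.
Certifying cut of size 5: {Well→M2, Well→M3, Well→M4, Well→P2, Well→Ref}.

5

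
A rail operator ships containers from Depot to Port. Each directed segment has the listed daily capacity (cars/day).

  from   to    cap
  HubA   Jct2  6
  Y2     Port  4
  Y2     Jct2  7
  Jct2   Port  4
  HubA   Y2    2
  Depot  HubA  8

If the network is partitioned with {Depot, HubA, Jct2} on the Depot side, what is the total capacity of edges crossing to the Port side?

6

Edges leaving {Depot, HubA, Jct2}: HubA→Y2 (2), Jct2→Port (4).
Cut capacity = 2 + 4 = 6.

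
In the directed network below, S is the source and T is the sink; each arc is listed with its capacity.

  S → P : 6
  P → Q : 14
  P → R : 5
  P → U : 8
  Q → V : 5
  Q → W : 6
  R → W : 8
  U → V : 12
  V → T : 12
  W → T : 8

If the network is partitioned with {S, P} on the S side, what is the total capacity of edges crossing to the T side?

27

Edges leaving {S, P}: P→Q (14), P→R (5), P→U (8).
Cut capacity = 14 + 5 + 8 = 27.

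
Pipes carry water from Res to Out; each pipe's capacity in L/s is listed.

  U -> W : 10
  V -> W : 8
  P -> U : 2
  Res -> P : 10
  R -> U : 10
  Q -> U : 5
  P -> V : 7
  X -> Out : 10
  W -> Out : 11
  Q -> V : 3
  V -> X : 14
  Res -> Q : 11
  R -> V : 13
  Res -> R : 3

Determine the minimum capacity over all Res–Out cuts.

Augment Res→P→U→W→Out: bottleneck 2, flow now 2.
Augment Res→P→V→W→Out: bottleneck 7, flow now 9.
Augment Res→Q→U→W→Out: bottleneck 2, flow now 11.
Augment Res→Q→V→X→Out: bottleneck 3, flow now 14.
Augment Res→R→V→X→Out: bottleneck 3, flow now 17.
Augment Res→Q→U→W→V→X→Out: bottleneck 3, flow now 20. (uses reverse residual edge)
No augmenting path remains; maximum flow = 20.
By max-flow min-cut, the minimum cut capacity equals the max flow.
In the residual graph, reachable from Res: {Res, P, Q}.
Min-cut edges: Res→R (3), P→U (2), P→V (7), Q→U (5), Q→V (3); capacity 3 + 2 + 7 + 5 + 3 = 20.

20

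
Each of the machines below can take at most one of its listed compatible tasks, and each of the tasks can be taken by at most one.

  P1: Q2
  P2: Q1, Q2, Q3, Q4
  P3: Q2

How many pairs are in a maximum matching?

Unit-capacity flow: source→left, listed edges, right→sink; max matching = max flow.
Augmenting path P1→Q2 (+1); matched 1.
Augmenting path P2→Q1 (+1); matched 2.
No augmenting path remains; maximum matching = 2.
König certificate: {P2, Q2} is a vertex cover of size 2 (every listed pair touches it), so no matching can be larger.

2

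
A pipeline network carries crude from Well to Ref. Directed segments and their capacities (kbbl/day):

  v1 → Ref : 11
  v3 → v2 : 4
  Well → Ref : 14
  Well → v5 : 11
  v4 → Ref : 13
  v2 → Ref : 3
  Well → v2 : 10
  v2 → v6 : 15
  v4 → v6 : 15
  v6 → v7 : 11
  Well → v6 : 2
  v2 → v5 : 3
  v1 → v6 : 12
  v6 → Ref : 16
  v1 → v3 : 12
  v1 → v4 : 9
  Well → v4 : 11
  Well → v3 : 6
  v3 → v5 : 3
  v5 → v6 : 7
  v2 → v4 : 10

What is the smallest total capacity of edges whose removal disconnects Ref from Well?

Augment Well→Ref: bottleneck 14, flow now 14.
Augment Well→v2→Ref: bottleneck 3, flow now 17.
Augment Well→v4→Ref: bottleneck 11, flow now 28.
Augment Well→v6→Ref: bottleneck 2, flow now 30.
Augment Well→v2→v4→Ref: bottleneck 2, flow now 32.
Augment Well→v2→v6→Ref: bottleneck 5, flow now 37.
Augment Well→v5→v6→Ref: bottleneck 7, flow now 44.
Augment Well→v3→v2→v6→Ref: bottleneck 2, flow now 46.
No augmenting path remains; maximum flow = 46.
By max-flow min-cut, the minimum cut capacity equals the max flow.
In the residual graph, reachable from Well: {Well, v2, v3, v4, v5, v6, v7}.
Min-cut edges: Well→Ref (14), v2→Ref (3), v4→Ref (13), v6→Ref (16); capacity 14 + 3 + 13 + 16 = 46.

46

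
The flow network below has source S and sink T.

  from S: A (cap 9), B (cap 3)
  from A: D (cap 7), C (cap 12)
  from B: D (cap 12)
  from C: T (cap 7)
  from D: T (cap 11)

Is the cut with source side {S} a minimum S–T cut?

Given cut capacity: 9 + 3 = 12.
Augment S→A→C→T: bottleneck 7, flow now 7.
Augment S→A→D→T: bottleneck 2, flow now 9.
Augment S→B→D→T: bottleneck 3, flow now 12.
No augmenting path remains; maximum flow = 12.
Cut capacity 12 equals the max flow, so it is a minimum cut.

Yes — it is a minimum cut (capacity 12).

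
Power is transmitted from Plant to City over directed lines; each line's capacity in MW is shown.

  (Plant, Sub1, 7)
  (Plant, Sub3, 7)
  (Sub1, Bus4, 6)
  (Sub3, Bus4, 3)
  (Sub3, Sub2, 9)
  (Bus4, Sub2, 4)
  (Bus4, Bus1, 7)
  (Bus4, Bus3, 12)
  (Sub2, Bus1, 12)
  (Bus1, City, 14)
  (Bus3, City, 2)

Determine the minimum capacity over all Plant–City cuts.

Augment Plant→Sub1→Bus4→Bus1→City: bottleneck 6, flow now 6.
Augment Plant→Sub3→Bus4→Bus1→City: bottleneck 1, flow now 7.
Augment Plant→Sub3→Bus4→Bus3→City: bottleneck 2, flow now 9.
Augment Plant→Sub3→Sub2→Bus1→City: bottleneck 4, flow now 13.
No augmenting path remains; maximum flow = 13.
By max-flow min-cut, the minimum cut capacity equals the max flow.
In the residual graph, reachable from Plant: {Plant, Sub1}.
Min-cut edges: Plant→Sub3 (7), Sub1→Bus4 (6); capacity 7 + 6 = 13.

13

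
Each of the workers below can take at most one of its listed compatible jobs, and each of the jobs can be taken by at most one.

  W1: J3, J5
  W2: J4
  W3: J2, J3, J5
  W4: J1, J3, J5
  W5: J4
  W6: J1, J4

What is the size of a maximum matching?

Unit-capacity flow: source→left, listed edges, right→sink; max matching = max flow.
Augmenting path W1→J3 (+1); matched 1.
Augmenting path W2→J4 (+1); matched 2.
Augmenting path W3→J2 (+1); matched 3.
Augmenting path W4→J1 (+1); matched 4.
Augmenting path W6→J1→W4→J5 (+1); matched 5.
No augmenting path remains; maximum matching = 5.
König certificate: {W1, W3, W4, W6, J4} is a vertex cover of size 5 (every listed pair touches it), so no matching can be larger.

5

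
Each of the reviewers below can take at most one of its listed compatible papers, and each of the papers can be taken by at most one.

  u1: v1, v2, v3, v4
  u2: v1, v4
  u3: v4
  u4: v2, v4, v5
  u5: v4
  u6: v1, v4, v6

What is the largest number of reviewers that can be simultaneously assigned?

Unit-capacity flow: source→left, listed edges, right→sink; max matching = max flow.
Augmenting path u1→v1 (+1); matched 1.
Augmenting path u2→v4 (+1); matched 2.
Augmenting path u4→v2 (+1); matched 3.
Augmenting path u6→v6 (+1); matched 4.
Augmenting path u3→v4→u2→v1→u1→v3 (+1); matched 5.
No augmenting path remains; maximum matching = 5.
König certificate: {u1, u2, u4, u6, v4} is a vertex cover of size 5 (every listed pair touches it), so no matching can be larger.

5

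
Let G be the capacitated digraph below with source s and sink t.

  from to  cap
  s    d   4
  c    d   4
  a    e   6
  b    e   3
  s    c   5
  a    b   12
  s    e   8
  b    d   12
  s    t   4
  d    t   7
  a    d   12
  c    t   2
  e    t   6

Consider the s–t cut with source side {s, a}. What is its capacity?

Edges leaving {s, a}: s→c (5), s→d (4), s→e (8), s→t (4), a→b (12), a→d (12), a→e (6).
Cut capacity = 5 + 4 + 8 + 4 + 12 + 12 + 6 = 51.

51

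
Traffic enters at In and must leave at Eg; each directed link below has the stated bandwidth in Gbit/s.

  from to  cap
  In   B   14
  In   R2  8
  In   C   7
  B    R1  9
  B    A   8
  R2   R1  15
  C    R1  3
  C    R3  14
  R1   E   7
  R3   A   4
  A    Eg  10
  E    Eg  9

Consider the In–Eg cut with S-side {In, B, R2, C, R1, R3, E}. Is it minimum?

Given cut capacity: 8 + 4 + 9 = 21.
Augment In→B→A→Eg: bottleneck 8, flow now 8.
Augment In→B→R1→E→Eg: bottleneck 6, flow now 14.
Augment In→R2→R1→E→Eg: bottleneck 1, flow now 15.
Augment In→C→R3→A→Eg: bottleneck 2, flow now 17.
No augmenting path remains; maximum flow = 17.
In the residual graph, reachable from In: {In, B, R2, C, R1, R3, A}.
Min-cut edges: R1→E (7), A→Eg (10); capacity 7 + 10 = 17.
Cut capacity 21 exceeds the max flow 17, so it is not minimum.

No — its capacity is 21, but the minimum cut has capacity 17.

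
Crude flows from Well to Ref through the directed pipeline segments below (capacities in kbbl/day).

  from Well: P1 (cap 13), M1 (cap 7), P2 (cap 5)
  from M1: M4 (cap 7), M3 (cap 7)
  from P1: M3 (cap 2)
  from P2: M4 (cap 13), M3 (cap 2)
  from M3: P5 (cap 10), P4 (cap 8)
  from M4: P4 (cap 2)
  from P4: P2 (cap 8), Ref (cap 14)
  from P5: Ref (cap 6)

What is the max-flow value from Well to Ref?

Augment Well→M1→M3→P4→Ref: bottleneck 7, flow now 7.
Augment Well→P1→M3→P4→Ref: bottleneck 1, flow now 8.
Augment Well→P1→M3→P5→Ref: bottleneck 1, flow now 9.
Augment Well→P2→M3→P5→Ref: bottleneck 2, flow now 11.
Augment Well→P2→M4→P4→Ref: bottleneck 2, flow now 13.
No augmenting path remains; maximum flow = 13.
In the residual graph, reachable from Well: {Well, P1, P2, M4}.
Min-cut edges: Well→M1 (7), P1→M3 (2), P2→M3 (2), M4→P4 (2); capacity 7 + 2 + 2 + 2 = 13.
This cut is saturated, so no flow can exceed 13.

13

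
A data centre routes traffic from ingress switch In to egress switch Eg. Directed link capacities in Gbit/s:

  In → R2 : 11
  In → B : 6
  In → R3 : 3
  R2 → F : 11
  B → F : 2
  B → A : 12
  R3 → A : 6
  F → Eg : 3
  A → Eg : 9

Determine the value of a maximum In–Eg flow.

Augment In→R2→F→Eg: bottleneck 3, flow now 3.
Augment In→B→A→Eg: bottleneck 6, flow now 9.
Augment In→R3→A→Eg: bottleneck 3, flow now 12.
No augmenting path remains; maximum flow = 12.
In the residual graph, reachable from In: {In, R2, F}.
Min-cut edges: In→B (6), In→R3 (3), F→Eg (3); capacity 6 + 3 + 3 = 12.
This cut is saturated, so no flow can exceed 12.

12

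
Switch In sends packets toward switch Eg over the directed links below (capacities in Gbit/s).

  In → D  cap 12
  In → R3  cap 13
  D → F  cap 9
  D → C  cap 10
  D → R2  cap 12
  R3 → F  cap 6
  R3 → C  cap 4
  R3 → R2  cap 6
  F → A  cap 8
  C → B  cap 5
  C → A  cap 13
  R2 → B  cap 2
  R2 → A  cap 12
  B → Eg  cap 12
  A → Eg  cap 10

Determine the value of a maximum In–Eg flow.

17

Augment In→D→F→A→Eg: bottleneck 8, flow now 8.
Augment In→D→C→B→Eg: bottleneck 4, flow now 12.
Augment In→R3→C→B→Eg: bottleneck 1, flow now 13.
Augment In→R3→C→A→Eg: bottleneck 2, flow now 15.
Augment In→R3→R2→B→Eg: bottleneck 2, flow now 17.
No augmenting path remains; maximum flow = 17.
In the residual graph, reachable from In: {In, D, R3, F, C, R2, A}.
Min-cut edges: C→B (5), R2→B (2), A→Eg (10); capacity 5 + 2 + 10 = 17.
This cut is saturated, so no flow can exceed 17.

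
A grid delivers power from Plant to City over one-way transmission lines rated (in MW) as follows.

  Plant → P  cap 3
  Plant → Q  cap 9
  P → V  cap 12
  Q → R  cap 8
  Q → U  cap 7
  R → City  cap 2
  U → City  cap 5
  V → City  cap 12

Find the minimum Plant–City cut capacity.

10

Augment Plant→P→V→City: bottleneck 3, flow now 3.
Augment Plant→Q→R→City: bottleneck 2, flow now 5.
Augment Plant→Q→U→City: bottleneck 5, flow now 10.
No augmenting path remains; maximum flow = 10.
By max-flow min-cut, the minimum cut capacity equals the max flow.
In the residual graph, reachable from Plant: {Plant, Q, R, U}.
Min-cut edges: Plant→P (3), R→City (2), U→City (5); capacity 3 + 2 + 5 = 10.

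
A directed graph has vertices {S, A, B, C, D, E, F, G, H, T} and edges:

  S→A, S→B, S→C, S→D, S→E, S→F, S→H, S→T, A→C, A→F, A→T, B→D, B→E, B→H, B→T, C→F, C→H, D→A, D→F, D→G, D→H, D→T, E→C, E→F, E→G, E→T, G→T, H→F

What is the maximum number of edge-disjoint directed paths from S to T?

Assign every edge capacity 1; by Menger, the answer equals the max flow.
Path S→T (+1); total 1.
Path S→A→T (+1); total 2.
Path S→B→T (+1); total 3.
Path S→D→T (+1); total 4.
Path S→E→T (+1); total 5.
No residual S→T path; max flow = 5.
Certifying cut of size 5: {S→A, S→B, S→D, S→E, S→T}.

5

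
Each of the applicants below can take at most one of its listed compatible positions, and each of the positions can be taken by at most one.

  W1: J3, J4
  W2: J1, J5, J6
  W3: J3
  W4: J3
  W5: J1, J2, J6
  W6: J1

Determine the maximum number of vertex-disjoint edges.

5

Unit-capacity flow: source→left, listed edges, right→sink; max matching = max flow.
Augmenting path W1→J3 (+1); matched 1.
Augmenting path W2→J1 (+1); matched 2.
Augmenting path W5→J2 (+1); matched 3.
Augmenting path W3→J3→W1→J4 (+1); matched 4.
Augmenting path W6→J1→W2→J5 (+1); matched 5.
No augmenting path remains; maximum matching = 5.
König certificate: {W1, W2, W5, W6, J3} is a vertex cover of size 5 (every listed pair touches it), so no matching can be larger.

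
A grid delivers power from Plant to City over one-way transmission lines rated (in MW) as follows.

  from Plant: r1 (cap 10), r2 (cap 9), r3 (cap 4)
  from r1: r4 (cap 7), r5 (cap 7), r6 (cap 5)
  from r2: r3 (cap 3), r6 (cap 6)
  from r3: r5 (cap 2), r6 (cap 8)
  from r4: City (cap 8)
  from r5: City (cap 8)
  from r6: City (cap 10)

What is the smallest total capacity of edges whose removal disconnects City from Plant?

22

Augment Plant→r1→r4→City: bottleneck 7, flow now 7.
Augment Plant→r1→r5→City: bottleneck 3, flow now 10.
Augment Plant→r2→r6→City: bottleneck 6, flow now 16.
Augment Plant→r3→r5→City: bottleneck 2, flow now 18.
Augment Plant→r3→r6→City: bottleneck 2, flow now 20.
Augment Plant→r2→r3→r6→City: bottleneck 2, flow now 22.
No augmenting path remains; maximum flow = 22.
By max-flow min-cut, the minimum cut capacity equals the max flow.
In the residual graph, reachable from Plant: {Plant, r2, r3, r6}.
Min-cut edges: Plant→r1 (10), r3→r5 (2), r6→City (10); capacity 10 + 2 + 10 = 22.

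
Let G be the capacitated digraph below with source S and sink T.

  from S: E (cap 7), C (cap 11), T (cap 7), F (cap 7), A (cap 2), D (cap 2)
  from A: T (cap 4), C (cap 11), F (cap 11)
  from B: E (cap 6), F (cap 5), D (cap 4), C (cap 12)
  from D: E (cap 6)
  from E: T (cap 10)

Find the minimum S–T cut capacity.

Augment S→T: bottleneck 7, flow now 7.
Augment S→A→T: bottleneck 2, flow now 9.
Augment S→E→T: bottleneck 7, flow now 16.
Augment S→D→E→T: bottleneck 2, flow now 18.
No augmenting path remains; maximum flow = 18.
By max-flow min-cut, the minimum cut capacity equals the max flow.
In the residual graph, reachable from S: {S, C, F}.
Min-cut edges: S→A (2), S→D (2), S→E (7), S→T (7); capacity 2 + 2 + 7 + 7 = 18.

18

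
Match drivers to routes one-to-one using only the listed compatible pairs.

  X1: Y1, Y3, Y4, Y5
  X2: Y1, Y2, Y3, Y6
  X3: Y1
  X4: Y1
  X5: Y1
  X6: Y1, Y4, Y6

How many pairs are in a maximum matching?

Unit-capacity flow: source→left, listed edges, right→sink; max matching = max flow.
Augmenting path X1→Y1 (+1); matched 1.
Augmenting path X2→Y2 (+1); matched 2.
Augmenting path X6→Y4 (+1); matched 3.
Augmenting path X3→Y1→X1→Y3 (+1); matched 4.
No augmenting path remains; maximum matching = 4.
König certificate: {X1, X2, X6, Y1} is a vertex cover of size 4 (every listed pair touches it), so no matching can be larger.

4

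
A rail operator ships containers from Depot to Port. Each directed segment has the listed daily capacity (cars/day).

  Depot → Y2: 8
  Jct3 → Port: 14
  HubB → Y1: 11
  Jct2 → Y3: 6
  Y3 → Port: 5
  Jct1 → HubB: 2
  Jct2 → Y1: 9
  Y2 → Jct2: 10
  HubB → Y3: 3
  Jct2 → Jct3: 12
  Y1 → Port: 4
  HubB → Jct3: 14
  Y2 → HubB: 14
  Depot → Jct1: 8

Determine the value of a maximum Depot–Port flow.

Augment Depot→Y2→HubB→Y1→Port: bottleneck 4, flow now 4.
Augment Depot→Y2→HubB→Y3→Port: bottleneck 3, flow now 7.
Augment Depot→Y2→HubB→Jct3→Port: bottleneck 1, flow now 8.
Augment Depot→Jct1→HubB→Jct3→Port: bottleneck 2, flow now 10.
No augmenting path remains; maximum flow = 10.
In the residual graph, reachable from Depot: {Depot, Jct1}.
Min-cut edges: Depot→Y2 (8), Jct1→HubB (2); capacity 8 + 2 = 10.
This cut is saturated, so no flow can exceed 10.

10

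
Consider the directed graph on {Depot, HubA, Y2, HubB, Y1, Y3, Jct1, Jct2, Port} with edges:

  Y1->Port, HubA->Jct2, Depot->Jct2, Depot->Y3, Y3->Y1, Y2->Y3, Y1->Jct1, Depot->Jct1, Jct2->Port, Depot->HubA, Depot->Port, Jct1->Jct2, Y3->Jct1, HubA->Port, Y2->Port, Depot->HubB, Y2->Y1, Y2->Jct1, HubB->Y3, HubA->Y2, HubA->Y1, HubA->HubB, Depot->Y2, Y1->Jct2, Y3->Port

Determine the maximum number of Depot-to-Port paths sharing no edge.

Assign every edge capacity 1; by Menger, the answer equals the max flow.
Path Depot→Port (+1); total 1.
Path Depot→HubA→Port (+1); total 2.
Path Depot→Y2→Port (+1); total 3.
Path Depot→Y3→Port (+1); total 4.
Path Depot→Jct2→Port (+1); total 5.
Path Depot→HubB→Y3→Y1→Port (+1); total 6.
No residual Depot→Port path; max flow = 6.
Certifying cut of size 6: {Depot→HubA, Depot→HubB, Depot→Port, Depot→Y2, Depot→Y3, Jct2→Port}.

6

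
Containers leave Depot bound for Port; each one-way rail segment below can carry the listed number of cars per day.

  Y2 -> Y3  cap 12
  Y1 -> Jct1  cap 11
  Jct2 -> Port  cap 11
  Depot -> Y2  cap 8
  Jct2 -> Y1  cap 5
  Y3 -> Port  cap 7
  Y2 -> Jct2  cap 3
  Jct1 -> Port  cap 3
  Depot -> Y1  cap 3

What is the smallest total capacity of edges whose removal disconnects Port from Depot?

Augment Depot→Y1→Jct1→Port: bottleneck 3, flow now 3.
Augment Depot→Y2→Y3→Port: bottleneck 7, flow now 10.
Augment Depot→Y2→Jct2→Port: bottleneck 1, flow now 11.
No augmenting path remains; maximum flow = 11.
By max-flow min-cut, the minimum cut capacity equals the max flow.
In the residual graph, reachable from Depot: {Depot}.
Min-cut edges: Depot→Y1 (3), Depot→Y2 (8); capacity 3 + 8 = 11.

11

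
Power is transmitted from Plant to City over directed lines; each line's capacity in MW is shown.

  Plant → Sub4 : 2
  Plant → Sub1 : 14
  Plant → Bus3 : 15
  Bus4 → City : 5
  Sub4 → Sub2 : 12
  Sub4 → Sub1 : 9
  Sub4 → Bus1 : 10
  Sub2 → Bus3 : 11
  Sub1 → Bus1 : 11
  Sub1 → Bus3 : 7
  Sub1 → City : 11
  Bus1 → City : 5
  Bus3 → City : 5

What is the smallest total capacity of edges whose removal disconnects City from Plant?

Augment Plant→Sub1→City: bottleneck 11, flow now 11.
Augment Plant→Bus3→City: bottleneck 5, flow now 16.
Augment Plant→Sub4→Bus1→City: bottleneck 2, flow now 18.
Augment Plant→Sub1→Bus1→City: bottleneck 3, flow now 21.
No augmenting path remains; maximum flow = 21.
By max-flow min-cut, the minimum cut capacity equals the max flow.
In the residual graph, reachable from Plant: {Plant, Bus3}.
Min-cut edges: Plant→Sub4 (2), Plant→Sub1 (14), Bus3→City (5); capacity 2 + 14 + 5 = 21.

21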